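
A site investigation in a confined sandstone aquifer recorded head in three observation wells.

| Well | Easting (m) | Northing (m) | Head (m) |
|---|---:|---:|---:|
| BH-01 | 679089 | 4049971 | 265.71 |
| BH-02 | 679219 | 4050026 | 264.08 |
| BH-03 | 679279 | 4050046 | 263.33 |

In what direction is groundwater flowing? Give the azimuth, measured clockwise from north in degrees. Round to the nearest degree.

Taking BH-01 as reference: BH-02−BH-01 = (130, 55, -1.63); BH-03−BH-01 = (190, 75, -2.38).
Determinant of the coordinate differences = 130·75 − 190·55 = -700.
∂h/∂x = [(-1.63)·75 − (-2.38)·55] / -700 = -0.01236
∂h/∂y = [130·(-2.38) − 190·(-1.63)] / -700 = -0.0004286
Flow direction (−∇h) has components (+0.01236 E, +0.0004286 N).
Azimuth = atan2(E, N) = atan2(+0.01236, +0.0004286) = 88.0° ≈ 088°.

088°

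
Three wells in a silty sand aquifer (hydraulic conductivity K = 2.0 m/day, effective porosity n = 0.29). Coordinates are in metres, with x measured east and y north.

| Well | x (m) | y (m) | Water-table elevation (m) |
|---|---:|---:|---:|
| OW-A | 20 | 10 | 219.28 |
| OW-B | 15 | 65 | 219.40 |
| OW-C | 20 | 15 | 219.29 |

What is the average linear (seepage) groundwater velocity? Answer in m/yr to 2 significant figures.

7.1 m/yr

With h = a·x + b·y + c and OW-A as origin, the differences give:
  (-5)·a + 55·b = +0.12
  0·a + 5·b = +0.01
Eliminate b (×5 and ×55, subtract): -25·a = 0.050 → a = ∂h/∂x = -0.002000
Back-substitute: b = ∂h/∂y = +0.002000.
|∇h| = √(-0.002000² + 0.002000²) = 0.002828
Seepage velocity v = K·i/n = 2.0 × 0.002828 / 0.29 = 0.0195 m/day = 7.122 m/yr.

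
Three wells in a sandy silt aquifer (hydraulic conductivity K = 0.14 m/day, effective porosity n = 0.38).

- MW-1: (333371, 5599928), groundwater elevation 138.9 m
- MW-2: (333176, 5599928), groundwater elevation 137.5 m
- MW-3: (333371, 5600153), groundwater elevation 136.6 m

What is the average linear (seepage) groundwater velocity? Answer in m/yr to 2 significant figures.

1.7 m/yr

∂h/∂x = (137.5 − 138.9) / (333176 − 333371) = +0.007179
∂h/∂y = (136.6 − 138.9) / (5600153 − 5599928) = -0.01022
|∇h| = √(0.007179² + -0.01022²) = 0.01249
Seepage velocity v = K·i/n = 0.14 × 0.01249 / 0.38 = 0.004602 m/day = 1.681 m/yr.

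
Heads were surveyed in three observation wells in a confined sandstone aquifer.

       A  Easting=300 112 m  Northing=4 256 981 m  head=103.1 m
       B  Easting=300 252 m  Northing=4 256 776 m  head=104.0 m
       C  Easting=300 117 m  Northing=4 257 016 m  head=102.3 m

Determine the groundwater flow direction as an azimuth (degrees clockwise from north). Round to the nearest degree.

Differences from A: to B (Δx, Δy, Δh) = (140, -205, +0.9); to C = (5, 35, -0.8).
Determinant of the coordinate differences = 140·35 − 5·(-205) = 5925.
∂h/∂x = [(+0.9)·35 − (-0.8)·(-205)] / 5925 = -0.02236
∂h/∂y = [140·(-0.8) − 5·(+0.9)] / 5925 = -0.01966
Flow direction (−∇h) has components (+0.02236 E, +0.01966 N).
Azimuth = atan2(E, N) = atan2(+0.02236, +0.01966) = 48.7° ≈ 049°.

049°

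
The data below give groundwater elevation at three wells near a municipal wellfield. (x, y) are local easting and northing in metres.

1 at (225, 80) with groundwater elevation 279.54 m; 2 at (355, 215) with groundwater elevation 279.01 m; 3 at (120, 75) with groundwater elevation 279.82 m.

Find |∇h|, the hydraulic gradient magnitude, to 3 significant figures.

Taking 1 as reference: 2−1 = (130, 135, -0.53); 3−1 = (-105, -5, +0.28).
Determinant of the coordinate differences = 130·(-5) − (-105)·135 = 13525.
∂h/∂x = [(-0.53)·(-5) − (+0.28)·135] / 13525 = -0.002599
∂h/∂y = [130·(+0.28) − (-105)·(-0.53)] / 13525 = -0.001423
|∇h| = √(-0.002599² + -0.001423²) = 0.002963

0.00296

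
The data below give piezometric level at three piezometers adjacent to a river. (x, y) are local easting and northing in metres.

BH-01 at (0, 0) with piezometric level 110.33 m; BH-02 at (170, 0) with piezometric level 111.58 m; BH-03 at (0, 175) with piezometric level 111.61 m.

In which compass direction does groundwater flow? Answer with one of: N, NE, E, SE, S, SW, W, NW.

SW

∂h/∂x = (111.58 − 110.33) / (170 − 0) = +0.007353
∂h/∂y = (111.61 − 110.33) / (175 − 0) = +0.007314
Flow = −∇h = (-0.007353 east, -0.007314 north), which points southwest.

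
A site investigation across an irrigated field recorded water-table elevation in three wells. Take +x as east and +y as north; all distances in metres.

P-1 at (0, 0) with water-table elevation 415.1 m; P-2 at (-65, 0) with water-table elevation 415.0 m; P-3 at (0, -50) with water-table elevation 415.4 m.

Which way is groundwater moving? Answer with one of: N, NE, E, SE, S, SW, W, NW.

∂h/∂x = (415.0 − 415.1) / (-65 − 0) = +0.001538
∂h/∂y = (415.4 − 415.1) / (-50 − 0) = -0.006000
Flow = −∇h = (-0.001538 east, +0.006000 north), which points north.

N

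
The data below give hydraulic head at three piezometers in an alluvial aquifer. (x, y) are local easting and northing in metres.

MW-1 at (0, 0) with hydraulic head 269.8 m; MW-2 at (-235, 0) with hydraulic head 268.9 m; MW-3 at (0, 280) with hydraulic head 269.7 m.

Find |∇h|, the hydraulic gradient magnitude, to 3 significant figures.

∂h/∂x = (268.9 − 269.8) / (-235 − 0) = +0.003830
∂h/∂y = (269.7 − 269.8) / (280 − 0) = -0.0003571
|∇h| = √(0.003830² + -0.0003571²) = 0.003847

0.00385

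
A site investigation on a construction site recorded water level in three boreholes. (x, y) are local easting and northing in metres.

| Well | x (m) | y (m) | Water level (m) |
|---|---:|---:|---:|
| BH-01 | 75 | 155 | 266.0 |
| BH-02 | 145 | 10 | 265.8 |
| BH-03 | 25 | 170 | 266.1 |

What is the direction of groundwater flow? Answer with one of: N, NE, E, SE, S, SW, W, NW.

E

Taking BH-01 as reference: BH-02−BH-01 = (70, -145, -0.2); BH-03−BH-01 = (-50, 15, +0.1).
Solve a·Δx + b·Δy = Δh: det = 70·15 − (-50)·(-145) = -6200.
∂h/∂x = [(-0.2)·15 − (+0.1)·(-145)] / -6200 = -0.001855
∂h/∂y = [70·(+0.1) − (-50)·(-0.2)] / -6200 = +0.0004839
Flow = −∇h = (+0.001855 east, -0.0004839 north), which points east.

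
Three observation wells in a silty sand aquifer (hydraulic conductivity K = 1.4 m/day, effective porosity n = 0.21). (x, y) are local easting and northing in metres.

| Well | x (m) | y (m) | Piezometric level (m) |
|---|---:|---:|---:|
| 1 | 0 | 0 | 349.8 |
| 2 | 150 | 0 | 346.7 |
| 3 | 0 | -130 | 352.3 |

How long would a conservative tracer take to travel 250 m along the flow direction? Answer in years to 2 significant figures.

∂h/∂x = (346.7 − 349.8) / (150 − 0) = -0.02067
∂h/∂y = (352.3 − 349.8) / (-130 − 0) = -0.01923
|∇h| = √(-0.02067² + -0.01923²) = 0.02823
Seepage velocity v = K·i/n = 1.4 × 0.02823 / 0.21 = 0.1882 m/day.
t = 250 / 0.1882 = 1328 days = 3.64 years.

3.6 years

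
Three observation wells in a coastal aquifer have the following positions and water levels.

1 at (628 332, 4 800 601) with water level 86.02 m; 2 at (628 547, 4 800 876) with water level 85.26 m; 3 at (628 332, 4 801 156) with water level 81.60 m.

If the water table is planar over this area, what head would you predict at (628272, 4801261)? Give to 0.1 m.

With h = a·x + b·y + c and 1 as origin, the differences give:
  215·a + 275·b = -0.76
  0·a + 555·b = -4.42
Eliminate b (×555 and ×275, subtract): 119325·a = 793.700 → a = ∂h/∂x = +0.006652
Back-substitute: b = ∂h/∂y = -0.007964.
h(628272, 4801261) = 86.02 + (+0.006652)·(-60) + (-0.007964)·(660) = 86.02 -0.399 -5.256 = 80.365 m.

80.4 m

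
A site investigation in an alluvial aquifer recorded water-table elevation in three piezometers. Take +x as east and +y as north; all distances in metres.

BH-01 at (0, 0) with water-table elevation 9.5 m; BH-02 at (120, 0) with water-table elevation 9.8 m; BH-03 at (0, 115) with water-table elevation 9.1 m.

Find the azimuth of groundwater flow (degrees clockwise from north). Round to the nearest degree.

324°

∂h/∂x = (9.8 − 9.5) / (120 − 0) = +0.002500
∂h/∂y = (9.1 − 9.5) / (115 − 0) = -0.003478
Flow direction (−∇h) has components (-0.002500 E, +0.003478 N).
Azimuth = atan2(E, N) = atan2(-0.002500, +0.003478) = 324.3° ≈ 324°.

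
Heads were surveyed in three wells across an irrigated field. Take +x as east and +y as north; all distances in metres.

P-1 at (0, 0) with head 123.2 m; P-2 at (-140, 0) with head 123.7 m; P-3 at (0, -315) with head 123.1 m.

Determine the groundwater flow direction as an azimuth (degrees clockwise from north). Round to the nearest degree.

095°

∂h/∂x = (123.7 − 123.2) / (-140 − 0) = -0.003571
∂h/∂y = (123.1 − 123.2) / (-315 − 0) = +0.0003175
Flow direction (−∇h) has components (+0.003571 E, -0.0003175 N).
Azimuth = atan2(E, N) = atan2(+0.003571, -0.0003175) = 95.1° ≈ 095°.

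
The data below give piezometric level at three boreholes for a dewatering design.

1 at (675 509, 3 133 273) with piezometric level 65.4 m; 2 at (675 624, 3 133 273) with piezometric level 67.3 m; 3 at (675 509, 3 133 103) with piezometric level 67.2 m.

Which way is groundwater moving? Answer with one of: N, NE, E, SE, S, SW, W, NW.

∂h/∂x = (67.3 − 65.4) / (675624 − 675509) = +0.01652
∂h/∂y = (67.2 − 65.4) / (3133103 − 3133273) = -0.01059
Flow = −∇h = (-0.01652 east, +0.01059 north), which points northwest.

NW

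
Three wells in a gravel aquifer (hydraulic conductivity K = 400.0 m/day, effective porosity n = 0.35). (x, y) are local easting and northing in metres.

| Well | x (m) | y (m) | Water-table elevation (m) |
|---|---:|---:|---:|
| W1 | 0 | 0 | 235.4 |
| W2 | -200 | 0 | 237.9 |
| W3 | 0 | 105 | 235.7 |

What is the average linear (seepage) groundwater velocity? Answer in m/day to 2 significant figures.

∂h/∂x = (237.9 − 235.4) / (-200 − 0) = -0.01250
∂h/∂y = (235.7 − 235.4) / (105 − 0) = +0.002857
|∇h| = √(-0.01250² + 0.002857²) = 0.01282
Seepage velocity v = K·i/n = 400.0 × 0.01282 / 0.35 = 14.65 m/day.

15 m/day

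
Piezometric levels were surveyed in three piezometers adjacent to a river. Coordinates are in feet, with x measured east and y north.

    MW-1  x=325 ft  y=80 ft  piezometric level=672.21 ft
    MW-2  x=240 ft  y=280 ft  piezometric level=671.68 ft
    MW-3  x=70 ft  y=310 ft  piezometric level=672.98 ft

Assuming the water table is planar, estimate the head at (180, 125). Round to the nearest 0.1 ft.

Three-point gradient (reference MW-1): Δ to MW-2 = (-85, 200, -0.53), Δ to MW-3 = (-255, 230, +0.77).
∂h/∂x = -0.008773, ∂h/∂y = -0.006378 (det = 31450).
h(180, 125) = 672.21 + (-0.008773)·(-145) + (-0.006378)·(45) = 672.21 +1.272 -0.287 = 673.195 ft.

673.2 ft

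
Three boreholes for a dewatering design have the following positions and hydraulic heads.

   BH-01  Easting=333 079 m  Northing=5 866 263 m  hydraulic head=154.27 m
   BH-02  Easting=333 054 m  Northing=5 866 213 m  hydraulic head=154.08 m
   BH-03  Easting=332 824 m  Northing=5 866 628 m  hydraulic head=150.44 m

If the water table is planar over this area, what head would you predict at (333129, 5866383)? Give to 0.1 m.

154.6 m

Taking BH-01 as reference: BH-02−BH-01 = (-25, -50, -0.19); BH-03−BH-01 = (-255, 365, -3.83).
Determinant of the coordinate differences = (-25)·365 − (-255)·(-50) = -21875.
∂h/∂x = [(-0.19)·365 − (-3.83)·(-50)] / -21875 = +0.01192
∂h/∂y = [(-25)·(-3.83) − (-255)·(-0.19)] / -21875 = -0.002162
h(333129, 5866383) = 154.27 + (+0.01192)·(50) + (-0.002162)·(120) = 154.27 +0.596 -0.259 = 154.607 m.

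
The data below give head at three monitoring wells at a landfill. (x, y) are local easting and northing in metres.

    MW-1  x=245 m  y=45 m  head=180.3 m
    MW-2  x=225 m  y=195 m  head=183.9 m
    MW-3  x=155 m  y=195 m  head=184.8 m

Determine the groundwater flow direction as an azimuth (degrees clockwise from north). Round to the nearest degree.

Taking MW-1 as reference: MW-2−MW-1 = (-20, 150, +3.6); MW-3−MW-1 = (-90, 150, +4.5).
Determinant of the coordinate differences = (-20)·150 − (-90)·150 = 10500.
∂h/∂x = [(+3.6)·150 − (+4.5)·150] / 10500 = -0.01286
∂h/∂y = [(-20)·(+4.5) − (-90)·(+3.6)] / 10500 = +0.02229
Flow direction (−∇h) has components (+0.01286 E, -0.02229 N).
Azimuth = atan2(E, N) = atan2(+0.01286, -0.02229) = 150.0° ≈ 150°.

150°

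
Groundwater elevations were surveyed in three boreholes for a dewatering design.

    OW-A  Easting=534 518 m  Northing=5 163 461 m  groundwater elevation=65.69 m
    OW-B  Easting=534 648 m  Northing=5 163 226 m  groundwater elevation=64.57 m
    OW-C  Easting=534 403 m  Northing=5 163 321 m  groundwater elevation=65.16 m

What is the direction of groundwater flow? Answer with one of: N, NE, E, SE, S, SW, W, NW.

S

Taking OW-A as reference: OW-B−OW-A = (130, -235, -1.12); OW-C−OW-A = (-115, -140, -0.53).
Solve a·Δx + b·Δy = Δh: det = 130·(-140) − (-115)·(-235) = -45225.
∂h/∂x = [(-1.12)·(-140) − (-0.53)·(-235)] / -45225 = -0.0007131
∂h/∂y = [130·(-0.53) − (-115)·(-1.12)] / -45225 = +0.004371
Flow = −∇h = (+0.0007131 east, -0.004371 north), which points south.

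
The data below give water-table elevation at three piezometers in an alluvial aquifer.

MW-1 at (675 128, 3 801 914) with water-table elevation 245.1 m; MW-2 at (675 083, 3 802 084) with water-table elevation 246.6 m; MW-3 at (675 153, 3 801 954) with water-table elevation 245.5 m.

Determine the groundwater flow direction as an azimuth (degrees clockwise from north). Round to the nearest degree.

188°

Taking MW-1 as reference: MW-2−MW-1 = (-45, 170, +1.5); MW-3−MW-1 = (25, 40, +0.4).
Determinant of the coordinate differences = (-45)·40 − 25·170 = -6050.
∂h/∂x = [(+1.5)·40 − (+0.4)·170] / -6050 = +0.001322
∂h/∂y = [(-45)·(+0.4) − 25·(+1.5)] / -6050 = +0.009174
Flow direction (−∇h) has components (-0.001322 E, -0.009174 N).
Azimuth = atan2(E, N) = atan2(-0.001322, -0.009174) = 188.2° ≈ 188°.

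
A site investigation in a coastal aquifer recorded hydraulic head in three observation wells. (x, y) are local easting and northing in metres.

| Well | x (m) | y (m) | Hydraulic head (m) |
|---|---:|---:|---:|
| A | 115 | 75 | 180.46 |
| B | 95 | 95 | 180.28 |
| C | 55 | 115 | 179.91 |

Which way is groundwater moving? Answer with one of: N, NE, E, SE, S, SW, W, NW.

W

With h = a·x + b·y + c and A as origin, the differences give:
  (-20)·a + 20·b = -0.18
  (-60)·a + 40·b = -0.55
Eliminate b (×40 and ×20, subtract): 400·a = 3.800 → a = ∂h/∂x = +0.009500
Back-substitute: b = ∂h/∂y = +0.0005000.
Flow = −∇h = (-0.009500 east, -0.0005000 north), which points west.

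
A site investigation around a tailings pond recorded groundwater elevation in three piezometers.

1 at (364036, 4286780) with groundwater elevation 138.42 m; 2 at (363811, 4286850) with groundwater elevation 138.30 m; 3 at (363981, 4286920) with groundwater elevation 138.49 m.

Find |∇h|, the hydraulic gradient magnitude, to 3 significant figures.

0.00113

Taking 1 as reference: 2−1 = (-225, 70, -0.12); 3−1 = (-55, 140, +0.07).
Solve a·Δx + b·Δy = Δh: det = (-225)·140 − (-55)·70 = -27650.
∂h/∂x = [(-0.12)·140 − (+0.07)·70] / -27650 = +0.0007848
∂h/∂y = [(-225)·(+0.07) − (-55)·(-0.12)] / -27650 = +0.0008083
|∇h| = √(0.0007848² + 0.0008083²) = 0.001127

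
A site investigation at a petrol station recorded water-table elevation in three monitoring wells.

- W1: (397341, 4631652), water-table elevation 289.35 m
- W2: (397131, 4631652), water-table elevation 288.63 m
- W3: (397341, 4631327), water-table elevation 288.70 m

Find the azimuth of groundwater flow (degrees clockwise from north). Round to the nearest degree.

∂h/∂x = (288.63 − 289.35) / (397131 − 397341) = +0.003429
∂h/∂y = (288.70 − 289.35) / (4631327 − 4631652) = +0.002000
Flow direction (−∇h) has components (-0.003429 E, -0.002000 N).
Azimuth = atan2(E, N) = atan2(-0.003429, -0.002000) = 239.7° ≈ 240°.

240°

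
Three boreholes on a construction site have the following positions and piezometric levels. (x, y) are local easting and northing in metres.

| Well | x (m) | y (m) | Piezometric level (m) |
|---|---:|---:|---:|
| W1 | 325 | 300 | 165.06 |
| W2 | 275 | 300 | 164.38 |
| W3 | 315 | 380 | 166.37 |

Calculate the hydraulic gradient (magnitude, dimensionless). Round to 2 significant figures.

With h = a·x + b·y + c and W1 as origin, the differences give:
  (-50)·a + 0·b = -0.68
  (-10)·a + 80·b = +1.31
Eliminate b (×80 and ×0, subtract): -4000·a = -54.400 → a = ∂h/∂x = +0.01360
Back-substitute: b = ∂h/∂y = +0.01808.
|∇h| = √(0.01360² + 0.01808²) = 0.02262

0.023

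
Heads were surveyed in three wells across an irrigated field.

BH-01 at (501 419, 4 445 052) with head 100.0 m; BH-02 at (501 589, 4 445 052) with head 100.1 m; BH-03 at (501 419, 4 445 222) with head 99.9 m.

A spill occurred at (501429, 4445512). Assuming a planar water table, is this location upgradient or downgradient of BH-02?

∂h/∂x = (100.1 − 100.0) / (501589 − 501419) = +0.0005882
∂h/∂y = (99.9 − 100.0) / (4445222 − 4445052) = -0.0005882
Head at (501429, 4445512) = 100.0 + (+0.0005882)·(10) + (-0.0005882)·(460) = 99.74 m.
That is lower than the 100.1 m at BH-02, so the point is downgradient.

downgradient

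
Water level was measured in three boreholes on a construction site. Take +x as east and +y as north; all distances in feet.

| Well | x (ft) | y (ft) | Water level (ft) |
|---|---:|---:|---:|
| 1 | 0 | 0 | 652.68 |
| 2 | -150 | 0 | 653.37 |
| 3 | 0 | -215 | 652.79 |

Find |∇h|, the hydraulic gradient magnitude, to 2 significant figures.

0.0046

∂h/∂x = (653.37 − 652.68) / (-150 − 0) = -0.004600
∂h/∂y = (652.79 − 652.68) / (-215 − 0) = -0.0005116
|∇h| = √(-0.004600² + -0.0005116²) = 0.004628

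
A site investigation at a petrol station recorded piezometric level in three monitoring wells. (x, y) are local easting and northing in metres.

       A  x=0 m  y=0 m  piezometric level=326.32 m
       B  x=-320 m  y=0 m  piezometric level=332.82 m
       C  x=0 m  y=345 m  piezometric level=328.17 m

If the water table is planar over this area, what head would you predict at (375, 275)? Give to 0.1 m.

∂h/∂x = (332.82 − 326.32) / (-320 − 0) = -0.02031
∂h/∂y = (328.17 − 326.32) / (345 − 0) = +0.005362
h(375, 275) = 326.32 + (-0.02031)·(375) + (+0.005362)·(275) = 326.32 -7.617 +1.475 = 320.177 m.

320.2 m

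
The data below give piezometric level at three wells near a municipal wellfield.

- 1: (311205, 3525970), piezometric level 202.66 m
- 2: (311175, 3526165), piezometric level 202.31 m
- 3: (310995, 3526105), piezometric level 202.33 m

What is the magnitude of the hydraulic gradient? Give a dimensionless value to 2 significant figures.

Taking 1 as reference: 2−1 = (-30, 195, -0.35); 3−1 = (-210, 135, -0.33).
Solve a·Δx + b·Δy = Δh: det = (-30)·135 − (-210)·195 = 36900.
∂h/∂x = [(-0.35)·135 − (-0.33)·195] / 36900 = +0.0004634
∂h/∂y = [(-30)·(-0.33) − (-210)·(-0.35)] / 36900 = -0.001724
|∇h| = √(0.0004634² + -0.001724²) = 0.001785

0.0018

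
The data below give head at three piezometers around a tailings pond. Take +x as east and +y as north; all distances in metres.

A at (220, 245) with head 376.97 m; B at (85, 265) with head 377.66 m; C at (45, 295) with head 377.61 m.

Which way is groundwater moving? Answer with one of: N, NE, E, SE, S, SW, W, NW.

NE

Differences from A: to B (Δx, Δy, Δh) = (-135, 20, +0.69); to C = (-175, 50, +0.64).
Determinant of the coordinate differences = (-135)·50 − (-175)·20 = -3250.
∂h/∂x = [(+0.69)·50 − (+0.64)·20] / -3250 = -0.006677
∂h/∂y = [(-135)·(+0.64) − (-175)·(+0.69)] / -3250 = -0.01057
Flow = −∇h = (+0.006677 east, +0.01057 north), which points northeast.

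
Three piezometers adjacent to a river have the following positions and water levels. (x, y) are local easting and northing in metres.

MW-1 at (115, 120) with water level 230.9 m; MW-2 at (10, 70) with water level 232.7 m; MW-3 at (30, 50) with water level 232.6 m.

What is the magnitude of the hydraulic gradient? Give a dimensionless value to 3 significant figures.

0.0156

Taking MW-1 as reference: MW-2−MW-1 = (-105, -50, +1.8); MW-3−MW-1 = (-85, -70, +1.7).
Solve a·Δx + b·Δy = Δh: det = (-105)·(-70) − (-85)·(-50) = 3100.
∂h/∂x = [(+1.8)·(-70) − (+1.7)·(-50)] / 3100 = -0.01323
∂h/∂y = [(-105)·(+1.7) − (-85)·(+1.8)] / 3100 = -0.008226
|∇h| = √(-0.01323² + -0.008226²) = 0.01558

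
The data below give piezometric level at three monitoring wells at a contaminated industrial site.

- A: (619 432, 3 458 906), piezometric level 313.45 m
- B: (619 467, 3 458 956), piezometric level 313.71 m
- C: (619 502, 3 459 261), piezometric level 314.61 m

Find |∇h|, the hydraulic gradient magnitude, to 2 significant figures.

0.0046

Taking A as reference: B−A = (35, 50, +0.26); C−A = (70, 355, +1.16).
Determinant of the coordinate differences = 35·355 − 70·50 = 8925.
∂h/∂x = [(+0.26)·355 − (+1.16)·50] / 8925 = +0.003843
∂h/∂y = [35·(+1.16) − 70·(+0.26)] / 8925 = +0.002510
|∇h| = √(0.003843² + 0.002510²) = 0.00459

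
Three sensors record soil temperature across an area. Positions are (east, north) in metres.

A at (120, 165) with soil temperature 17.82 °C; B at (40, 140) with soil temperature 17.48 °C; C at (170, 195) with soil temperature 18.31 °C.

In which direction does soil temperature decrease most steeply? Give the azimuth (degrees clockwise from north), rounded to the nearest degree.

Taking A as reference: B−A = (-80, -25, -0.34); C−A = (50, 30, +0.49).
Determinant of the coordinate differences = (-80)·30 − 50·(-25) = -1150.
∂T/∂x = [(-0.34)·30 − (+0.49)·(-25)] / -1150 = -0.001783
∂T/∂y = [(-80)·(+0.49) − 50·(-0.34)] / -1150 = +0.01930
Steepest decrease is along −∇f: components (+0.001783 E, -0.01930 N).
Azimuth = atan2(+0.001783, -0.01930) = 174.7° ≈ 175°.

175°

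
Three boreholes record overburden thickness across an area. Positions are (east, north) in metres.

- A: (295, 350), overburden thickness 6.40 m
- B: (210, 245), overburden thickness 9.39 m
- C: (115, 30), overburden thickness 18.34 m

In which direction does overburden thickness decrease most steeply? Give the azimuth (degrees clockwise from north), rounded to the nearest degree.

328°

With d = a·x + b·y + c and A as origin, the differences give:
  (-85)·a + (-105)·b = +2.99
  (-180)·a + (-320)·b = +11.94
Eliminate b (×(-320) and ×(-105), subtract): 8300·a = 296.900 → a = ∂d/∂x = +0.03577
Back-substitute: b = ∂d/∂y = -0.05743.
Steepest decrease is along −∇f: components (-0.03577 E, +0.05743 N).
Azimuth = atan2(-0.03577, +0.05743) = 328.1° ≈ 328°.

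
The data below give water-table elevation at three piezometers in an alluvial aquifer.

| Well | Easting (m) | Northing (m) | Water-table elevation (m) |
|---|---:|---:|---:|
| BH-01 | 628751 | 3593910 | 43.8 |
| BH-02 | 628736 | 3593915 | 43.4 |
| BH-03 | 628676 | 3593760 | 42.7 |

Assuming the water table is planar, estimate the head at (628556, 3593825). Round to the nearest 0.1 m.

Taking BH-01 as reference: BH-02−BH-01 = (-15, 5, -0.4); BH-03−BH-01 = (-75, -150, -1.1).
Determinant of the coordinate differences = (-15)·(-150) − (-75)·5 = 2625.
∂h/∂x = [(-0.4)·(-150) − (-1.1)·5] / 2625 = +0.02495
∂h/∂y = [(-15)·(-1.1) − (-75)·(-0.4)] / 2625 = -0.005143
h(628556, 3593825) = 43.8 + (+0.02495)·(-195) + (-0.005143)·(-85) = 43.8 -4.866 +0.437 = 39.371 m.

39.4 m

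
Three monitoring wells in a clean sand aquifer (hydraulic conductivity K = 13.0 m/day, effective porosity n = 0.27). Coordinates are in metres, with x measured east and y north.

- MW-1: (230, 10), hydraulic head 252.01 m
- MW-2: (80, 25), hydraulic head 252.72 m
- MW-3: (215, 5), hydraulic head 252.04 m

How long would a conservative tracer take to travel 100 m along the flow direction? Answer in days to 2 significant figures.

280 days

Taking MW-1 as reference: MW-2−MW-1 = (-150, 15, +0.71); MW-3−MW-1 = (-15, -5, +0.03).
Solve a·Δx + b·Δy = Δh: det = (-150)·(-5) − (-15)·15 = 975.
∂h/∂x = [(+0.71)·(-5) − (+0.03)·15] / 975 = -0.004103
∂h/∂y = [(-150)·(+0.03) − (-15)·(+0.71)] / 975 = +0.006308
|∇h| = √(-0.004103² + 0.006308²) = 0.007525
Seepage velocity v = K·i/n = 13.0 × 0.007525 / 0.27 = 0.3623 m/day.
t = 100 / 0.3623 = 276 days.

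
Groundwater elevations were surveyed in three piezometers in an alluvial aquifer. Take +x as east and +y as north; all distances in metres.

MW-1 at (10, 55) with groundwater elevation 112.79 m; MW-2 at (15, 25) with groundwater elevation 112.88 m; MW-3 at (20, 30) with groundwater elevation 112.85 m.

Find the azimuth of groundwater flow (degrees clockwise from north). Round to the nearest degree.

037°

Differences from MW-1: to MW-2 (Δx, Δy, Δh) = (5, -30, +0.09); to MW-3 = (10, -25, +0.06).
Determinant of the coordinate differences = 5·(-25) − 10·(-30) = 175.
∂h/∂x = [(+0.09)·(-25) − (+0.06)·(-30)] / 175 = -0.002571
∂h/∂y = [5·(+0.06) − 10·(+0.09)] / 175 = -0.003429
Flow direction (−∇h) has components (+0.002571 E, +0.003429 N).
Azimuth = atan2(E, N) = atan2(+0.002571, +0.003429) = 36.9° ≈ 037°.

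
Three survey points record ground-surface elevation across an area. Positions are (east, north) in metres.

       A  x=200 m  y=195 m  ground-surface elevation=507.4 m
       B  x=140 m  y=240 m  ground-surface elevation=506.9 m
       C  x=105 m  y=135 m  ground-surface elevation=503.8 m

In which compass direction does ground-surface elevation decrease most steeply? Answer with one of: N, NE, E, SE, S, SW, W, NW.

Three-point gradient (reference A): Δ to B = (-60, 45, -0.5), Δ to C = (-95, -60, -3.6).
∂z/∂x = +0.02438, ∂z/∂y = +0.02140 (det = 7875).
Steepest decrease is along −∇f = (-0.02438 E, -0.02140 N) → southwest.

SW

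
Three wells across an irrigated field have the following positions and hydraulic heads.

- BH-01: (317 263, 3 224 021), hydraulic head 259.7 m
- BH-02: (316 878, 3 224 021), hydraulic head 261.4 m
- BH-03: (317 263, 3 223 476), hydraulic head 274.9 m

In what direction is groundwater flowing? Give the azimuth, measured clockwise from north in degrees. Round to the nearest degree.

∂h/∂x = (261.4 − 259.7) / (316878 − 317263) = -0.004416
∂h/∂y = (274.9 − 259.7) / (3223476 − 3224021) = -0.02789
Flow direction (−∇h) has components (+0.004416 E, +0.02789 N).
Azimuth = atan2(E, N) = atan2(+0.004416, +0.02789) = 9.0° ≈ 009°.

009°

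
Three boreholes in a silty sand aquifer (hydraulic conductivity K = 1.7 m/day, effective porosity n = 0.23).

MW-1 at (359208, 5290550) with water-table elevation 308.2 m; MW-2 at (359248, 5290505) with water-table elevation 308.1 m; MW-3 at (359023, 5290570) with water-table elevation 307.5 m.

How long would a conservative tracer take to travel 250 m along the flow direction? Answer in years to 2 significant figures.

With h = a·x + b·y + c and MW-1 as origin, the differences give:
  40·a + (-45)·b = -0.1
  (-185)·a + 20·b = -0.7
Eliminate b (×20 and ×(-45), subtract): -7525·a = -33.50 → a = ∂h/∂x = +0.004452
Back-substitute: b = ∂h/∂y = +0.006179.
|∇h| = √(0.004452² + 0.006179²) = 0.007616
Seepage velocity v = K·i/n = 1.7 × 0.007616 / 0.23 = 0.05629 m/day.
t = 250 / 0.05629 = 4441 days = 12.2 years.

12 years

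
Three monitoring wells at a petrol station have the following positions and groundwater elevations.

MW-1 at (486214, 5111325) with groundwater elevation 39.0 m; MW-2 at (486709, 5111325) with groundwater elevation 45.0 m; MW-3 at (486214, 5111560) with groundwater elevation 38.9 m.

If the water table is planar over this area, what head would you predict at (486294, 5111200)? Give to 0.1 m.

∂h/∂x = (45.0 − 39.0) / (486709 − 486214) = +0.01212
∂h/∂y = (38.9 − 39.0) / (5111560 − 5111325) = -0.0004255
h(486294, 5111200) = 39.0 + (+0.01212)·(80) + (-0.0004255)·(-125) = 39.0 +0.970 +0.053 = 40.023 m.

40.0 m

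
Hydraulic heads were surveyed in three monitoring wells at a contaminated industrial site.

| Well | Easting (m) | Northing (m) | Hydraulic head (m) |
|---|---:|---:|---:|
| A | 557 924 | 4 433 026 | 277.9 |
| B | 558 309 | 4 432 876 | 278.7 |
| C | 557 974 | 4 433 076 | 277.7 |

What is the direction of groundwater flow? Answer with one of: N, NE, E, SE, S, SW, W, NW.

With h = a·x + b·y + c and A as origin, the differences give:
  385·a + (-150)·b = +0.8
  50·a + 50·b = -0.2
Eliminate b (×50 and ×(-150), subtract): 26750·a = 10.00 → a = ∂h/∂x = +0.0003738
Back-substitute: b = ∂h/∂y = -0.004374.
Flow = −∇h = (-0.0003738 east, +0.004374 north), which points north.

N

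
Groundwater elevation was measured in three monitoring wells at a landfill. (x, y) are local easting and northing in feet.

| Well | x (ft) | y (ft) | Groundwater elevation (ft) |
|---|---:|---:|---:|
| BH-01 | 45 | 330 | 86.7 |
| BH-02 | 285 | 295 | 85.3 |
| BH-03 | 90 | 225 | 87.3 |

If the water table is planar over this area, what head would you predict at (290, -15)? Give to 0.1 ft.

88.0 ft

With h = a·x + b·y + c and BH-01 as origin, the differences give:
  240·a + (-35)·b = -1.4
  45·a + (-105)·b = +0.6
Eliminate b (×(-105) and ×(-35), subtract): -23625·a = 168.00 → a = ∂h/∂x = -0.007111
Back-substitute: b = ∂h/∂y = -0.008762.
h(290, -15) = 86.7 + (-0.007111)·(245) + (-0.008762)·(-345) = 86.7 -1.742 +3.023 = 87.981 ft.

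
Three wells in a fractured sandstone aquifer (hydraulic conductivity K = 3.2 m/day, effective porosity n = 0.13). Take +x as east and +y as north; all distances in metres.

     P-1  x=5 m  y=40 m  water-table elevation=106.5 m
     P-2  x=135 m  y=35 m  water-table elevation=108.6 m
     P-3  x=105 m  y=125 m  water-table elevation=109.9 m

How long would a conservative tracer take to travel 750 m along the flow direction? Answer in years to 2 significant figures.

3.2 years

Three-point gradient (reference P-1): Δ to P-2 = (130, -5, +2.1), Δ to P-3 = (100, 85, +3.4).
∂h/∂x = +0.01693, ∂h/∂y = +0.02009 (det = 11550).
|∇h| = √(0.01693² + 0.02009²) = 0.02627
Seepage velocity v = K·i/n = 3.2 × 0.02627 / 0.13 = 0.6466 m/day.
t = 750 / 0.6466 = 1160 days = 3.18 years.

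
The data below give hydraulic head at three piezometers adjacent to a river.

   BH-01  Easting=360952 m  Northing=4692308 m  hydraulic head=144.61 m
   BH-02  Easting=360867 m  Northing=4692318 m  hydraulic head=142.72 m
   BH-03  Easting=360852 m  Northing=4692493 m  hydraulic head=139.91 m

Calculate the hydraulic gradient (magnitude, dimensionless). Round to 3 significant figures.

Three-point gradient (reference BH-01): Δ to BH-02 = (-85, 10, -1.89), Δ to BH-03 = (-100, 185, -4.70).
∂h/∂x = +0.02055, ∂h/∂y = -0.01430 (det = -14725).
|∇h| = √(0.02055² + -0.01430²) = 0.02504

0.0250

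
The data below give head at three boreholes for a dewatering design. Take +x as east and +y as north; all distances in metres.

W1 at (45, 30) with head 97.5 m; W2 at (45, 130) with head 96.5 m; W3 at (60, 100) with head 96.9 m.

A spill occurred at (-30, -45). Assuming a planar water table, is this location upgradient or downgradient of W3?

Three-point gradient (reference W1): Δ to W2 = (0, 100, -1.0), Δ to W3 = (15, 70, -0.6).
∂h/∂x = +0.006667, ∂h/∂y = -0.01000 (det = -1500).
Head at (-30, -45) = 97.5 + (+0.006667)·(-75) + (-0.01000)·(-75) = 97.75 m.
That is higher than the 96.9 m at W3, so the point is upgradient.

upgradient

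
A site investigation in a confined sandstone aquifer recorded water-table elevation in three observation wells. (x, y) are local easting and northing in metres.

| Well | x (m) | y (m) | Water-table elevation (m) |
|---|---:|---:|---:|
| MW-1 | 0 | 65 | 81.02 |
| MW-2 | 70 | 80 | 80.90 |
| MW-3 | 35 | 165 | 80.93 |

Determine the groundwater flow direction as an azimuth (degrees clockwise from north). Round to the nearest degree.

079°

Taking MW-1 as reference: MW-2−MW-1 = (70, 15, -0.12); MW-3−MW-1 = (35, 100, -0.09).
Determinant of the coordinate differences = 70·100 − 35·15 = 6475.
∂h/∂x = [(-0.12)·100 − (-0.09)·15] / 6475 = -0.001645
∂h/∂y = [70·(-0.09) − 35·(-0.12)] / 6475 = -0.0003243
Flow direction (−∇h) has components (+0.001645 E, +0.0003243 N).
Azimuth = atan2(E, N) = atan2(+0.001645, +0.0003243) = 78.8° ≈ 079°.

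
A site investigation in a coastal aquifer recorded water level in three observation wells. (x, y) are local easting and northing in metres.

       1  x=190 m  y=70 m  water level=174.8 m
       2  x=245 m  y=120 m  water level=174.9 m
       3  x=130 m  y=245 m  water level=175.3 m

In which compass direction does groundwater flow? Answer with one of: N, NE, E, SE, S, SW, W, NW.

Taking 1 as reference: 2−1 = (55, 50, +0.1); 3−1 = (-60, 175, +0.5).
Solve a·Δx + b·Δy = Δh: det = 55·175 − (-60)·50 = 12625.
∂h/∂x = [(+0.1)·175 − (+0.5)·50] / 12625 = -0.0005941
∂h/∂y = [55·(+0.5) − (-60)·(+0.1)] / 12625 = +0.002653
Flow = −∇h = (+0.0005941 east, -0.002653 north), which points south.

S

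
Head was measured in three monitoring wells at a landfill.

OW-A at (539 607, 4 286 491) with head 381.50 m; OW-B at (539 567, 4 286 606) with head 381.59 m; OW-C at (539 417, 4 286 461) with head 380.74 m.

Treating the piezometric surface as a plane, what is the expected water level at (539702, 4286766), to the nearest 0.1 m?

382.4 m

With h = a·x + b·y + c and OW-A as origin, the differences give:
  (-40)·a + 115·b = +0.09
  (-190)·a + (-30)·b = -0.76
Eliminate b (×(-30) and ×115, subtract): 23050·a = 84.700 → a = ∂h/∂x = +0.003675
Back-substitute: b = ∂h/∂y = +0.002061.
h(539702, 4286766) = 381.50 + (+0.003675)·(95) + (+0.002061)·(275) = 381.50 +0.349 +0.567 = 382.416 m.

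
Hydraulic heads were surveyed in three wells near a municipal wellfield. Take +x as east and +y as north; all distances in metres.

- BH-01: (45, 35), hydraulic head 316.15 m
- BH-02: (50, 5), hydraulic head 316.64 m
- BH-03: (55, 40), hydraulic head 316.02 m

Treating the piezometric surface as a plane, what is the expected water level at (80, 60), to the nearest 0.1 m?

Differences from BH-01: to BH-02 (Δx, Δy, Δh) = (5, -30, +0.49); to BH-03 = (10, 5, -0.13).
Determinant of the coordinate differences = 5·5 − 10·(-30) = 325.
∂h/∂x = [(+0.49)·5 − (-0.13)·(-30)] / 325 = -0.004462
∂h/∂y = [5·(-0.13) − 10·(+0.49)] / 325 = -0.01708
h(80, 60) = 316.15 + (-0.004462)·(35) + (-0.01708)·(25) = 316.15 -0.156 -0.427 = 315.567 m.

315.6 m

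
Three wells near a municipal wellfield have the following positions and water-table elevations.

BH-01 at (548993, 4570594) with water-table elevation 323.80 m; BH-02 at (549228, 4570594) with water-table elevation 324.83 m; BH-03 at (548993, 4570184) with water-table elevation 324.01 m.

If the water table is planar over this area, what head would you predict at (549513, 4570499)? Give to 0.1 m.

∂h/∂x = (324.83 − 323.80) / (549228 − 548993) = +0.004383
∂h/∂y = (324.01 − 323.80) / (4570184 − 4570594) = -0.0005122
h(549513, 4570499) = 323.80 + (+0.004383)·(520) + (-0.0005122)·(-95) = 323.80 +2.279 +0.049 = 326.128 m.

326.1 m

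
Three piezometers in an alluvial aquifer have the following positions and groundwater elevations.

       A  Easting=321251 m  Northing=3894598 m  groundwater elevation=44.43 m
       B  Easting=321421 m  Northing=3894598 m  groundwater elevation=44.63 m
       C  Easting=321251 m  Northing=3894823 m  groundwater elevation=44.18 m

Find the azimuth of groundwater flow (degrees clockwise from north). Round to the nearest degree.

∂h/∂x = (44.63 − 44.43) / (321421 − 321251) = +0.001176
∂h/∂y = (44.18 − 44.43) / (3894823 − 3894598) = -0.001111
Flow direction (−∇h) has components (-0.001176 E, +0.001111 N).
Azimuth = atan2(E, N) = atan2(-0.001176, +0.001111) = 313.4° ≈ 313°.

313°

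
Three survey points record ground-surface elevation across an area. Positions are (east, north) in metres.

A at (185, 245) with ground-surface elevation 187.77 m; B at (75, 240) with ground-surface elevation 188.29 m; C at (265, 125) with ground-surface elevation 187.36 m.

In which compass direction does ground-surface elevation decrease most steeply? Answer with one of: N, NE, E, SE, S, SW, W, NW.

Differences from A: to B (Δx, Δy, Δh) = (-110, -5, +0.52); to C = (80, -120, -0.41).
Solve a·Δx + b·Δy = Δz: det = (-110)·(-120) − 80·(-5) = 13600.
∂z/∂x = [(+0.52)·(-120) − (-0.41)·(-5)] / 13600 = -0.004739
∂z/∂y = [(-110)·(-0.41) − 80·(+0.52)] / 13600 = +0.0002574
Steepest decrease is along −∇f = (+0.004739 E, -0.0002574 N) → east.

E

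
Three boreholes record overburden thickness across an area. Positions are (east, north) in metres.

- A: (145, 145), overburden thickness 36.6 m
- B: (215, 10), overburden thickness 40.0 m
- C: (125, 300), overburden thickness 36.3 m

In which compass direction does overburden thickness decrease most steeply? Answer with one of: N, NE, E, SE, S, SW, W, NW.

Taking A as reference: B−A = (70, -135, +3.4); C−A = (-20, 155, -0.3).
Solve a·Δx + b·Δy = Δd: det = 70·155 − (-20)·(-135) = 8150.
∂d/∂x = [(+3.4)·155 − (-0.3)·(-135)] / 8150 = +0.05969
∂d/∂y = [70·(-0.3) − (-20)·(+3.4)] / 8150 = +0.005767
Steepest decrease is along −∇f = (-0.05969 E, -0.005767 N) → west.

W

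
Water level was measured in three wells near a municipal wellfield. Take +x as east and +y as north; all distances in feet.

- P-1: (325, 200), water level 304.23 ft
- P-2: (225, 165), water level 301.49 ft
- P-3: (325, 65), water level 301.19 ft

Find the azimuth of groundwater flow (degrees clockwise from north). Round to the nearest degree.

With h = a·x + b·y + c and P-1 as origin, the differences give:
  (-100)·a + (-35)·b = -2.74
  0·a + (-135)·b = -3.04
Eliminate b (×(-135) and ×(-35), subtract): 13500·a = 263.500 → a = ∂h/∂x = +0.01952
Back-substitute: b = ∂h/∂y = +0.02252.
Flow direction (−∇h) has components (-0.01952 E, -0.02252 N).
Azimuth = atan2(E, N) = atan2(-0.01952, -0.02252) = 220.9° ≈ 221°.

221°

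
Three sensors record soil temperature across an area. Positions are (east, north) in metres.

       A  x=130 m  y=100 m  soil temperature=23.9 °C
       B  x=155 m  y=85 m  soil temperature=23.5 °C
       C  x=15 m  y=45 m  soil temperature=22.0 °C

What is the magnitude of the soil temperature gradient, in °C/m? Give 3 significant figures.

0.0302 °C/m

With T = a·x + b·y + c and A as origin, the differences give:
  25·a + (-15)·b = -0.4
  (-115)·a + (-55)·b = -1.9
Eliminate b (×(-55) and ×(-15), subtract): -3100·a = -6.50 → a = ∂T/∂x = +0.002097
Back-substitute: b = ∂T/∂y = +0.03016.
|∇f| = √(0.002097² + 0.03016²) = 0.03023 °C/m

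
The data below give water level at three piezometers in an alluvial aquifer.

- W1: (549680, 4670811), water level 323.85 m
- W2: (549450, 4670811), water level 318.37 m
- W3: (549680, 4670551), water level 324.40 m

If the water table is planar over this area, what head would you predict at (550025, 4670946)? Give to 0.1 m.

∂h/∂x = (318.37 − 323.85) / (549450 − 549680) = +0.02383
∂h/∂y = (324.40 − 323.85) / (4670551 − 4670811) = -0.002115
h(550025, 4670946) = 323.85 + (+0.02383)·(345) + (-0.002115)·(135) = 323.85 +8.220 -0.286 = 331.784 m.

331.8 m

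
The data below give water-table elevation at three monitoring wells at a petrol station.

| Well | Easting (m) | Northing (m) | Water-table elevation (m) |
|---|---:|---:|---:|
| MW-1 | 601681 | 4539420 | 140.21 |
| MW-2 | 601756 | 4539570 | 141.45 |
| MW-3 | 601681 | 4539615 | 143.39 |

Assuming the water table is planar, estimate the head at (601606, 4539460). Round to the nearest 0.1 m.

Taking MW-1 as reference: MW-2−MW-1 = (75, 150, +1.24); MW-3−MW-1 = (0, 195, +3.18).
Determinant of the coordinate differences = 75·195 − 0·150 = 14625.
∂h/∂x = [(+1.24)·195 − (+3.18)·150] / 14625 = -0.01608
∂h/∂y = [75·(+3.18) − 0·(+1.24)] / 14625 = +0.01631
h(601606, 4539460) = 140.21 + (-0.01608)·(-75) + (+0.01631)·(40) = 140.21 +1.206 +0.652 = 142.068 m.

142.1 m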